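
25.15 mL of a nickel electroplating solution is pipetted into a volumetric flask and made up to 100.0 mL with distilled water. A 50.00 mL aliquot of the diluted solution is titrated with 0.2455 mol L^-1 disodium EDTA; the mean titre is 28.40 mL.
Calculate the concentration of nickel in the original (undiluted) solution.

Ni^2+ + EDTA^4- → [Ni(EDTA)]^2-
n(EDTA) = 0.02840 × 0.2455 = 6.972 × 10^-3 mol
n(Ni2+) in the aliquot = 6.972 × 10^-3 mol (1:1 ratio)
[Ni2+]_dilute = 6.972 × 10^-3 / 0.05000 = 0.1394 mol/L
Dilution factor = 100.0 / 25.15 = 3.976
[Ni2+]_stock = 0.1394 × 3.976 = 0.5544 mol/L

0.5544 mol/L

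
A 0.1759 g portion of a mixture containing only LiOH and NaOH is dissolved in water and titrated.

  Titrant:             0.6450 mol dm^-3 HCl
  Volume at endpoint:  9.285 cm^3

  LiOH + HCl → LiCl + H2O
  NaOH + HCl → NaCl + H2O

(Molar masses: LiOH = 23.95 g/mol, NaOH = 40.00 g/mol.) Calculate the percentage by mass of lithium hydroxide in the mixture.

n(HCl) = 0.009285 × 0.6450 = 5.989 × 10^-3 mol
Let x = n(LiOH), y = n(NaOH).
Titrant: 1x + 1y = 5.989 × 10^-3;  mass: 23.95x + 40.00y = 0.1759
Solving, x = 3.966 × 10^-3 mol, y = 2.023 × 10^-3 mol
mass of LiOH = 3.966 × 10^-3 × 23.95 = 0.09498 g
% LiOH = 0.09498 / 0.1759 × 100 = 54.00 %

54.00 %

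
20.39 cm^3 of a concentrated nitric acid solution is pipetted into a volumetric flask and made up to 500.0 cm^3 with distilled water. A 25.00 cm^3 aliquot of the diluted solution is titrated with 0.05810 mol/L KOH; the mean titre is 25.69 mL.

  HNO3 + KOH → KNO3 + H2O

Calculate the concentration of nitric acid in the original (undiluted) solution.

1.464 mol/L

n(KOH) = 0.02569 × 0.05810 = 1.493 × 10^-3 mol
n(HNO3) in the aliquot = 1.493 × 10^-3 mol (1:1 ratio)
[HNO3]_dilute = 1.493 × 10^-3 / 0.02500 = 0.05970 mol/L
Dilution factor = 500.0 / 20.39 = 24.52
[HNO3]_stock = 0.05970 × 24.52 = 1.464 mol/L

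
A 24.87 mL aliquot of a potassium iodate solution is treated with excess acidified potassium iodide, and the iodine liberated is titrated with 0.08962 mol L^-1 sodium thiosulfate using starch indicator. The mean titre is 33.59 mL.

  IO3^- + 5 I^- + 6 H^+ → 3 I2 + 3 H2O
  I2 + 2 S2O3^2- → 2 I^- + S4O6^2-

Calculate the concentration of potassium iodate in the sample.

0.02017 mol/L

n(S2O3^2-) = 0.03359 × 0.08962 = 3.010 × 10^-3 mol
n(I2) = n(S2O3^2-)/2 = 1.505 × 10^-3 mol
From the 1:3 ratio, n(IO3^-) in the aliquot = 1/3 × 1.505 × 10^-3 = 5.017 × 10^-4 mol
[IO3^-] = 5.017 × 10^-4 / 0.02487 = 0.02017 mol/L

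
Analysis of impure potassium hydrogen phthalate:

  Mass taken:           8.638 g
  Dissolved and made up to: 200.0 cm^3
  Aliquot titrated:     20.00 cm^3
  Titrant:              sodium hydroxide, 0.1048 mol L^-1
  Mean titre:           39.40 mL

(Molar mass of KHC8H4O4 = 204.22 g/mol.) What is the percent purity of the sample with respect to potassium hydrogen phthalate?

97.62 %

KHC8H4O4 + NaOH → KNaC8H4O4 + H2O
n(NaOH) per titration = 0.03940 × 0.1048 = 4.129 × 10^-3 mol
n(KHC8H4O4) in each aliquot = 4.129 × 10^-3 mol (1:1 ratio)
n(KHC8H4O4) in the whole flask = 4.129 × 10^-3 × 200.0/20.00 = 0.04129 mol
mass of KHC8H4O4 = 0.04129 × 204.22 = 8.432 g
% KHC8H4O4 = 8.432 / 8.638 × 100 = 97.62 %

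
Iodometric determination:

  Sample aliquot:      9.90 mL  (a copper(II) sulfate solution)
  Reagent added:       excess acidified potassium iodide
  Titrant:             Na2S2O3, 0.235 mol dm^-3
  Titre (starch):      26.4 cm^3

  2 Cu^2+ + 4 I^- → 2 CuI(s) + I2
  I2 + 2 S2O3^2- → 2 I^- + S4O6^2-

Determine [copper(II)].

n(S2O3^2-) = 0.0264 × 0.235 = 6.20 × 10^-3 mol
n(I2) = n(S2O3^2-)/2 = 3.10 × 10^-3 mol
From the 2:1 ratio, n(Cu2+) in the aliquot = 2/1 × 3.10 × 10^-3 = 6.20 × 10^-3 mol
[Cu2+] = 6.20 × 10^-3 / 0.00990 = 0.627 mol/L

0.627 mol/L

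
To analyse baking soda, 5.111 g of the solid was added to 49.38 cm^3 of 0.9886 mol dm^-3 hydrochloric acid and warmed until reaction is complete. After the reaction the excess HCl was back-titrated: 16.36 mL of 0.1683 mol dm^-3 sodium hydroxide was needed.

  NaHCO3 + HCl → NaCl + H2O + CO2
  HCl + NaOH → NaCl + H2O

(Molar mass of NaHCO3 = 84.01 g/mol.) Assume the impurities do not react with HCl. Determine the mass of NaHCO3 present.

3.870 g

n(HCl) added = 0.04938 × 0.9886 = 0.04882 mol
n(NaOH) used in back-titration = 0.01636 × 0.1683 = 2.753 × 10^-3 mol
n(HCl) left over = 2.753 × 10^-3 mol (1:1 ratio)
n(HCl) consumed by analyte = 0.04882 − 2.753 × 10^-3 = 0.04606 mol
n(NaHCO3) = 0.04606 mol (1:1 ratio)
mass of NaHCO3 = 0.04606 × 84.01 = 3.870 g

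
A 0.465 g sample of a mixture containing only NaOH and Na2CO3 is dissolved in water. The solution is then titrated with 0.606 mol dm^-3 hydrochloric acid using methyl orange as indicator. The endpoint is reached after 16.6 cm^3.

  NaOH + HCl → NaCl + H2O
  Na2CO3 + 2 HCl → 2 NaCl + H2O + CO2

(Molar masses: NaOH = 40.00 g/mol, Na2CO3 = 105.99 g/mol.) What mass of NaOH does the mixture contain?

0.210 g

n(HCl) = 0.0166 × 0.606 = 0.0101 mol
Let x = n(NaOH), y = n(Na2CO3).
Titrant: 1x + 2y = 0.0101;  mass: 40.00x + 105.99y = 0.465
Solving, x = 5.24 × 10^-3 mol, y = 2.41 × 10^-3 mol
mass of NaOH = 5.24 × 10^-3 × 40.00 = 0.210 g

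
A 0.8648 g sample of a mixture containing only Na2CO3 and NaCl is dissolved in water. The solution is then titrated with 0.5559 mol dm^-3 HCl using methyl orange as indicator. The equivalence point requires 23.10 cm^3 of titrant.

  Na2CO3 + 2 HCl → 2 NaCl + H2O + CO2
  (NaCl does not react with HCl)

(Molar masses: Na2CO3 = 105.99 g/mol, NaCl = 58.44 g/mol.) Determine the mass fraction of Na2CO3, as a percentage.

n(HCl) = 0.02310 × 0.5559 = 0.01284 mol
Let x = n(Na2CO3), y = n(NaCl).
Titrant: 2x = 0.01284;  mass: 105.99x + 58.44y = 0.8648
Solving, x = 6.421 × 10^-3 mol, y = 3.153 × 10^-3 mol
mass of Na2CO3 = 6.421 × 10^-3 × 105.99 = 0.6805 g
% Na2CO3 = 0.6805 / 0.8648 × 100 = 78.69 %

78.69 %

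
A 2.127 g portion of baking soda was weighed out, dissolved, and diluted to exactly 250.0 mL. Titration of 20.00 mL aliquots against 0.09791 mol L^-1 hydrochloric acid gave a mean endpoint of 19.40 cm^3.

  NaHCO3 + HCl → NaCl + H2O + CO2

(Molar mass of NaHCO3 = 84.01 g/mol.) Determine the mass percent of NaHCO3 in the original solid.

93.78 %

n(HCl) per titration = 0.01940 × 0.09791 = 1.899 × 10^-3 mol
n(NaHCO3) in each aliquot = 1.899 × 10^-3 mol (1:1 ratio)
n(NaHCO3) in the whole flask = 1.899 × 10^-3 × 250.0/20.00 = 0.02374 mol
mass of NaHCO3 = 0.02374 × 84.01 = 1.995 g
% NaHCO3 = 1.995 / 2.127 × 100 = 93.78 %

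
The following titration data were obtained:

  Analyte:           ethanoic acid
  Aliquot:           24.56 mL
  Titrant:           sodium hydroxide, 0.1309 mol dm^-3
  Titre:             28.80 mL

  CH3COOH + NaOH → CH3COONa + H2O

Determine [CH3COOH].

n(NaOH) = 0.02880 L × 0.1309 mol/L = 3.770 × 10^-3 mol
n(CH3COOH) = 3.770 × 10^-3 mol (1:1 mole ratio)
[CH3COOH] = 3.770 × 10^-3 mol / 0.02456 L = 0.1535 mol/L

0.1535 mol/L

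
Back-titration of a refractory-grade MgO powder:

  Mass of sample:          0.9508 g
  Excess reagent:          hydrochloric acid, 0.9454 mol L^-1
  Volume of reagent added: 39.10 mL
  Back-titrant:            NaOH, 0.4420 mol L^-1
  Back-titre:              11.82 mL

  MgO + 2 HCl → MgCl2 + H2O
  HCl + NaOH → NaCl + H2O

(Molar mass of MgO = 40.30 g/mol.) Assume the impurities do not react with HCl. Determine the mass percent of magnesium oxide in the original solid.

67.27 %

n(HCl) added = 0.03910 × 0.9454 = 0.03697 mol
n(NaOH) used in back-titration = 0.01182 × 0.4420 = 5.224 × 10^-3 mol
n(HCl) left over = 5.224 × 10^-3 mol (1:1 ratio)
n(HCl) consumed by analyte = 0.03697 − 5.224 × 10^-3 = 0.03174 mol
From the 1:2 ratio, n(MgO) = 1/2 × 0.03174 = 0.01587 mol
mass of MgO = 0.01587 × 40.30 = 0.6396 g
% MgO = 0.6396 / 0.9508 × 100 = 67.27 %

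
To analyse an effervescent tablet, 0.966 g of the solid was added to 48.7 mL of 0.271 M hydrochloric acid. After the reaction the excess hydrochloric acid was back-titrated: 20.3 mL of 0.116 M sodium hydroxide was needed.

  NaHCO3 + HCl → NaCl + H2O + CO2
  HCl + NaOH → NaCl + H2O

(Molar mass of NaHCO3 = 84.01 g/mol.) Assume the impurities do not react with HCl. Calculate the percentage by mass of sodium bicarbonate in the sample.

94.3 %

n(HCl) added = 0.0487 × 0.271 = 0.0132 mol
n(NaOH) used in back-titration = 0.0203 × 0.116 = 2.35 × 10^-3 mol
n(HCl) left over = 2.35 × 10^-3 mol (1:1 ratio)
n(HCl) consumed by analyte = 0.0132 − 2.35 × 10^-3 = 0.0108 mol
n(NaHCO3) = 0.0108 mol (1:1 ratio)
mass of NaHCO3 = 0.0108 × 84.01 = 0.911 g
% NaHCO3 = 0.911 / 0.966 × 100 = 94.3 %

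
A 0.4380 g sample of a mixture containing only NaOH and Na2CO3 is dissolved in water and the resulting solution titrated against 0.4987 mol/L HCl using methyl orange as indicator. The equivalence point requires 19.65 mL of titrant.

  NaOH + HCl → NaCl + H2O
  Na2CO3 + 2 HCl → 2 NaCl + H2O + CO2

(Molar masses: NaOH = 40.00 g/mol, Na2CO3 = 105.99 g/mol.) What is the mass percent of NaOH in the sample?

n(HCl) = 0.01965 × 0.4987 = 9.799 × 10^-3 mol
Let x = n(NaOH), y = n(Na2CO3).
Titrant: 1x + 2y = 9.799 × 10^-3;  mass: 40.00x + 105.99y = 0.4380
Solving, x = 6.258 × 10^-3 mol, y = 1.771 × 10^-3 mol
mass of NaOH = 6.258 × 10^-3 × 40.00 = 0.2503 g
% NaOH = 0.2503 / 0.4380 × 100 = 57.15 %

57.15 %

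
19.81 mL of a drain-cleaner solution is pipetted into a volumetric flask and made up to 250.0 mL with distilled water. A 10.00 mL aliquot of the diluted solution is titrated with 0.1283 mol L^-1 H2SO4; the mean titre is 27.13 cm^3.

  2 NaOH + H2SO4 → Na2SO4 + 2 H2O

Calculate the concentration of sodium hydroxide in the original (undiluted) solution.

8.785 mol/L

n(H2SO4) = 0.02713 × 0.1283 = 3.481 × 10^-3 mol
From the 2:1 ratio, n(NaOH) in the aliquot = 2/1 × 3.481 × 10^-3 = 6.962 × 10^-3 mol
[NaOH]_dilute = 6.962 × 10^-3 / 0.01000 = 0.6962 mol/L
Dilution factor = 250.0 / 19.81 = 12.62
[NaOH]_stock = 0.6962 × 12.62 = 8.785 mol/L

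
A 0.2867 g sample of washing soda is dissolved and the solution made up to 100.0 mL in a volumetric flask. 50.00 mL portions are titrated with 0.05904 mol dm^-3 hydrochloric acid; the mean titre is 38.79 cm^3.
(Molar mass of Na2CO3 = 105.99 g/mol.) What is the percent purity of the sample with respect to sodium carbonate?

Na2CO3 + 2 HCl → 2 NaCl + H2O + CO2
n(HCl) per titration = 0.03879 × 0.05904 = 2.290 × 10^-3 mol
From the 1:2 ratio, n(Na2CO3) in each aliquot = 1/2 × 2.290 × 10^-3 = 1.145 × 10^-3 mol
n(Na2CO3) in the whole flask = 1.145 × 10^-3 × 100.0/50.00 = 2.290 × 10^-3 mol
mass of Na2CO3 = 2.290 × 10^-3 × 105.99 = 0.2427 g
% Na2CO3 = 0.2427 / 0.2867 × 100 = 84.66 %

84.66 %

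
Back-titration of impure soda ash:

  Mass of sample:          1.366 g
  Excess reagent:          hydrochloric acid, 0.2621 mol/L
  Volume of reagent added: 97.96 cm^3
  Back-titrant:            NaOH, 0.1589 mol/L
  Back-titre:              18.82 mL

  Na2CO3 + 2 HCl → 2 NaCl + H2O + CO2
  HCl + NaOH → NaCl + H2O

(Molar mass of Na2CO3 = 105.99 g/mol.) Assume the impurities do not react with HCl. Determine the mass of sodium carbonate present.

n(HCl) added = 0.09796 × 0.2621 = 0.02568 mol
n(NaOH) used in back-titration = 0.01882 × 0.1589 = 2.990 × 10^-3 mol
n(HCl) left over = 2.990 × 10^-3 mol (1:1 ratio)
n(HCl) consumed by analyte = 0.02568 − 2.990 × 10^-3 = 0.02268 mol
From the 1:2 ratio, n(Na2CO3) = 1/2 × 0.02268 = 0.01134 mol
mass of Na2CO3 = 0.01134 × 105.99 = 1.202 g

1.202 g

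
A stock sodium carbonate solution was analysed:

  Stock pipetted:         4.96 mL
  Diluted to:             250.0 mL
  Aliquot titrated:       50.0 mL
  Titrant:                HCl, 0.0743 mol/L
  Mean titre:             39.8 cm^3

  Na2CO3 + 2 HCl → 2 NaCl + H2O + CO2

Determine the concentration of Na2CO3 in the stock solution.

1.49 mol/L

n(HCl) = 0.0398 × 0.0743 = 2.96 × 10^-3 mol
From the 1:2 ratio, n(Na2CO3) in the aliquot = 1/2 × 2.96 × 10^-3 = 1.48 × 10^-3 mol
[Na2CO3]_dilute = 1.48 × 10^-3 / 0.0500 = 0.0296 mol/L
Dilution factor = 250.0 / 4.96 = 50.40
[Na2CO3]_stock = 0.0296 × 50.40 = 1.49 mol/L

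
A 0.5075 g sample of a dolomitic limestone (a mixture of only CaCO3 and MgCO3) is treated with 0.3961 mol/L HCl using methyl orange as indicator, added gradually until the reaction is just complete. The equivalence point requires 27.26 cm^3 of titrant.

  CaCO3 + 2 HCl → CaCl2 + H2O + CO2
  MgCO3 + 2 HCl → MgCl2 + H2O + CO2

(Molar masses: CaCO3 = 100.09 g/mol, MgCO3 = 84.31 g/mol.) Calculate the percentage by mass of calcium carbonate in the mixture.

n(HCl) = 0.02726 × 0.3961 = 0.01080 mol
Let x = n(CaCO3), y = n(MgCO3).
Titrant: 2x + 2y = 0.01080;  mass: 100.09x + 84.31y = 0.5075
Solving, x = 3.316 × 10^-3 mol, y = 2.083 × 10^-3 mol
mass of CaCO3 = 3.316 × 10^-3 × 100.09 = 0.3319 g
% CaCO3 = 0.3319 / 0.5075 × 100 = 65.40 %

65.40 %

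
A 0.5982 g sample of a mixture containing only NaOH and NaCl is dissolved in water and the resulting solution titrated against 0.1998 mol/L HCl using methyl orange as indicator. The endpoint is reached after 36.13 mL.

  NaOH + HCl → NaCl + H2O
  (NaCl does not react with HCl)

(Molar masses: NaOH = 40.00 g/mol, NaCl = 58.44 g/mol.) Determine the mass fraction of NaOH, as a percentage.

n(HCl) = 0.03613 × 0.1998 = 7.219 × 10^-3 mol
Let x = n(NaOH), y = n(NaCl).
Titrant: 1x = 7.219 × 10^-3;  mass: 40.00x + 58.44y = 0.5982
Solving, x = 7.219 × 10^-3 mol, y = 5.295 × 10^-3 mol
mass of NaOH = 7.219 × 10^-3 × 40.00 = 0.2888 g
% NaOH = 0.2888 / 0.5982 × 100 = 48.27 %

48.27 %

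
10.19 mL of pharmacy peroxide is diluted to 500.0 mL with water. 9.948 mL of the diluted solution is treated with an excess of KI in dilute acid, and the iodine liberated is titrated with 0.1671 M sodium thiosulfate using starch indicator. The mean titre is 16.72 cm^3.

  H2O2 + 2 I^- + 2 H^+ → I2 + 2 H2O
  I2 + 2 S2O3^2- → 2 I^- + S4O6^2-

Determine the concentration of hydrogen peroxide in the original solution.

6.890 M

n(S2O3^2-) = 0.01672 × 0.1671 = 2.794 × 10^-3 mol
n(I2) = n(S2O3^2-)/2 = 1.397 × 10^-3 mol
n(H2O2) in the aliquot = 1.397 × 10^-3 mol (1:1 ratio)
[H2O2]_dilute = 1.397 × 10^-3 / 0.009948 = 0.1404 mol/L
[H2O2]_original = 0.1404 × 500.0/10.19 = 6.890 mol/L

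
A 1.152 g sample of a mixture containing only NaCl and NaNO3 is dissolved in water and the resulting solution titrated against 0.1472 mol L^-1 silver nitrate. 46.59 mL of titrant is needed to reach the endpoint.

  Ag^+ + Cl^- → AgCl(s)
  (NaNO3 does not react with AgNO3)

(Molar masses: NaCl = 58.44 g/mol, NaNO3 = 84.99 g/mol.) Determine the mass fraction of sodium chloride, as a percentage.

34.79 %

n(AgNO3) = 0.04659 × 0.1472 = 6.858 × 10^-3 mol
Let x = n(NaCl), y = n(NaNO3).
Titrant: 1x = 6.858 × 10^-3;  mass: 58.44x + 84.99y = 1.152
Solving, x = 6.858 × 10^-3 mol, y = 8.839 × 10^-3 mol
mass of NaCl = 6.858 × 10^-3 × 58.44 = 0.4008 g
% NaCl = 0.4008 / 1.152 × 100 = 34.79 %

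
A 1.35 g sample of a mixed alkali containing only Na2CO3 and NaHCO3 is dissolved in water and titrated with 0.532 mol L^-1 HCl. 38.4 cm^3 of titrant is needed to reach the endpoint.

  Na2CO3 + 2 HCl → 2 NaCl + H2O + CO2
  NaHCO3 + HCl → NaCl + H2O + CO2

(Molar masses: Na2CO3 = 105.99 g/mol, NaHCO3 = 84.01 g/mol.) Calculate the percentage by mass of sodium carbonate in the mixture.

n(HCl) = 0.0384 × 0.532 = 0.0204 mol
Let x = n(Na2CO3), y = n(NaHCO3).
Titrant: 2x + 1y = 0.0204;  mass: 105.99x + 84.01y = 1.35
Solving, x = 5.90 × 10^-3 mol, y = 8.62 × 10^-3 mol
mass of Na2CO3 = 5.90 × 10^-3 × 105.99 = 0.626 g
% Na2CO3 = 0.626 / 1.35 × 100 = 46.4 %

46.4 %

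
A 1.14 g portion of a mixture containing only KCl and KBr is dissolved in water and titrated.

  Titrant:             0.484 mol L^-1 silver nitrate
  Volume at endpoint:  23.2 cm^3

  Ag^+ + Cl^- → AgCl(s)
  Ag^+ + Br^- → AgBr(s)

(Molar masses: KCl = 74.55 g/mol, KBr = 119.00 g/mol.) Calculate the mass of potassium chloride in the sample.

n(AgNO3) = 0.0232 × 0.484 = 0.0112 mol
Let x = n(KCl), y = n(KBr).
Titrant: 1x + 1y = 0.0112;  mass: 74.55x + 119.00y = 1.14
Solving, x = 4.41 × 10^-3 mol, y = 6.81 × 10^-3 mol
mass of KCl = 4.41 × 10^-3 × 74.55 = 0.329 g

0.329 g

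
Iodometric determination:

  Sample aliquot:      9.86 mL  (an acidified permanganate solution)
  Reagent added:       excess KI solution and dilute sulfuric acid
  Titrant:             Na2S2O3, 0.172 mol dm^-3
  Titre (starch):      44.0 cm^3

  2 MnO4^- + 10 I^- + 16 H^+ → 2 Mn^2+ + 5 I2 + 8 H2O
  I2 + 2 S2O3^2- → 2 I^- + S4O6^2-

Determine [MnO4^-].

n(S2O3^2-) = 0.0440 × 0.172 = 7.57 × 10^-3 mol
n(I2) = n(S2O3^2-)/2 = 3.78 × 10^-3 mol
From the 2:5 ratio, n(MnO4^-) in the aliquot = 2/5 × 3.78 × 10^-3 = 1.51 × 10^-3 mol
[MnO4^-] = 1.51 × 10^-3 / 0.00986 = 0.154 mol/L

0.154 mol/L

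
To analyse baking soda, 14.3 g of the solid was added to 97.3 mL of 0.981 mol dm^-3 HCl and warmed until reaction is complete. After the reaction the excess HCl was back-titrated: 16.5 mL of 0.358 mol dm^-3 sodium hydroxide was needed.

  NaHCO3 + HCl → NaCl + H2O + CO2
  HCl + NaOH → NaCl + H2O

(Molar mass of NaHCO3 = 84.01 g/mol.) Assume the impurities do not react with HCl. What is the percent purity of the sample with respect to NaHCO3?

52.6 %

n(HCl) added = 0.0973 × 0.981 = 0.0955 mol
n(NaOH) used in back-titration = 0.0165 × 0.358 = 5.91 × 10^-3 mol
n(HCl) left over = 5.91 × 10^-3 mol (1:1 ratio)
n(HCl) consumed by analyte = 0.0955 − 5.91 × 10^-3 = 0.0895 mol
n(NaHCO3) = 0.0895 mol (1:1 ratio)
mass of NaHCO3 = 0.0895 × 84.01 = 7.52 g
% NaHCO3 = 7.52 / 14.3 × 100 = 52.6 %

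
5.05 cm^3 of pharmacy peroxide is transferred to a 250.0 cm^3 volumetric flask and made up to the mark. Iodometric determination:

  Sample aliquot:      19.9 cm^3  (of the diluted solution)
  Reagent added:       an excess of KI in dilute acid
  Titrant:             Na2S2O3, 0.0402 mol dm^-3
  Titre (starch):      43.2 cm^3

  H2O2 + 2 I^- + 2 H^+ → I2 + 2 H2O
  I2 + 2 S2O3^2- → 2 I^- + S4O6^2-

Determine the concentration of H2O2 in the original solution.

2.16 mol/L

n(S2O3^2-) = 0.0432 × 0.0402 = 1.74 × 10^-3 mol
n(I2) = n(S2O3^2-)/2 = 8.68 × 10^-4 mol
n(H2O2) in the aliquot = 8.68 × 10^-4 mol (1:1 ratio)
[H2O2]_dilute = 8.68 × 10^-4 / 0.0199 = 0.0436 mol/L
[H2O2]_original = 0.0436 × 250.0/5.05 = 2.16 mol/L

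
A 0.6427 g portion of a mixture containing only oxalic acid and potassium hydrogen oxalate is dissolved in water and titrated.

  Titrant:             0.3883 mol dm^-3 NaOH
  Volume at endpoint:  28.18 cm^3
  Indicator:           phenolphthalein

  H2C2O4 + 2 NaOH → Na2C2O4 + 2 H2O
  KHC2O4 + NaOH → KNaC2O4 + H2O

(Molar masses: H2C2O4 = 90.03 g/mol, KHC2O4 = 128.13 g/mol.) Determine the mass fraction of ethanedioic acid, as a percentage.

n(NaOH) = 0.02818 × 0.3883 = 0.01094 mol
Let x = n(H2C2O4), y = n(KHC2O4).
Titrant: 2x + 1y = 0.01094;  mass: 90.03x + 128.13y = 0.6427
Solving, x = 4.568 × 10^-3 mol, y = 1.806 × 10^-3 mol
mass of H2C2O4 = 4.568 × 10^-3 × 90.03 = 0.4113 g
% H2C2O4 = 0.4113 / 0.6427 × 100 = 63.99 %

63.99 %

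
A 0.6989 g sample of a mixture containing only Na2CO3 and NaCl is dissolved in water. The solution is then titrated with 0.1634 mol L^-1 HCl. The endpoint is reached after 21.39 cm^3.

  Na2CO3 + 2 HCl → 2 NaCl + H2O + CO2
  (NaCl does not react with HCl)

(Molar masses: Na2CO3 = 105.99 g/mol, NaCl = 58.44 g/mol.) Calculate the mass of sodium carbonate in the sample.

n(HCl) = 0.02139 × 0.1634 = 3.495 × 10^-3 mol
Let x = n(Na2CO3), y = n(NaCl).
Titrant: 2x = 3.495 × 10^-3;  mass: 105.99x + 58.44y = 0.6989
Solving, x = 1.748 × 10^-3 mol, y = 8.790 × 10^-3 mol
mass of Na2CO3 = 1.748 × 10^-3 × 105.99 = 0.1852 g

0.1852 g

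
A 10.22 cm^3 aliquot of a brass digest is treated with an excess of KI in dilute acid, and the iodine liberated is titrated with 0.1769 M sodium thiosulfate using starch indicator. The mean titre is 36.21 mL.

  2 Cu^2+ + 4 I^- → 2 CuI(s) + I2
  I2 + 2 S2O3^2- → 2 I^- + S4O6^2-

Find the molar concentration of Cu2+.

0.6268 M

n(S2O3^2-) = 0.03621 × 0.1769 = 6.406 × 10^-3 mol
n(I2) = n(S2O3^2-)/2 = 3.203 × 10^-3 mol
From the 2:1 ratio, n(Cu2+) in the aliquot = 2/1 × 3.203 × 10^-3 = 6.406 × 10^-3 mol
[Cu2+] = 6.406 × 10^-3 / 0.01022 = 0.6268 mol/L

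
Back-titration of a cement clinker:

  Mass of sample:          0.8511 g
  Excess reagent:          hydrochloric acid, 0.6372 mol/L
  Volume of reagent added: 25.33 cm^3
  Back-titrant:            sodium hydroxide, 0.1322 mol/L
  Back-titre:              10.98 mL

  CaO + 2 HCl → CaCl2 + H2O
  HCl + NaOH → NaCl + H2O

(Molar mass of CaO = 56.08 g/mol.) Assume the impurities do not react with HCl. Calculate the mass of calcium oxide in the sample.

0.4119 g

n(HCl) added = 0.02533 × 0.6372 = 0.01614 mol
n(NaOH) used in back-titration = 0.01098 × 0.1322 = 1.452 × 10^-3 mol
n(HCl) left over = 1.452 × 10^-3 mol (1:1 ratio)
n(HCl) consumed by analyte = 0.01614 − 1.452 × 10^-3 = 0.01469 mol
From the 1:2 ratio, n(CaO) = 1/2 × 0.01469 = 7.344 × 10^-3 mol
mass of CaO = 7.344 × 10^-3 × 56.08 = 0.4119 g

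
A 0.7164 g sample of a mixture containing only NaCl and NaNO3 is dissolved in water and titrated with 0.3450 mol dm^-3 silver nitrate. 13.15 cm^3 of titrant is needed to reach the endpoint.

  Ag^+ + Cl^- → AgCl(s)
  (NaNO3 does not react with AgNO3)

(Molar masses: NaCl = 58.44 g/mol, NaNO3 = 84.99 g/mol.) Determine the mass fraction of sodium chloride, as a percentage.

n(AgNO3) = 0.01315 × 0.3450 = 4.537 × 10^-3 mol
Let x = n(NaCl), y = n(NaNO3).
Titrant: 1x = 4.537 × 10^-3;  mass: 58.44x + 84.99y = 0.7164
Solving, x = 4.537 × 10^-3 mol, y = 5.310 × 10^-3 mol
mass of NaCl = 4.537 × 10^-3 × 58.44 = 0.2651 g
% NaCl = 0.2651 / 0.7164 × 100 = 37.01 %

37.01 %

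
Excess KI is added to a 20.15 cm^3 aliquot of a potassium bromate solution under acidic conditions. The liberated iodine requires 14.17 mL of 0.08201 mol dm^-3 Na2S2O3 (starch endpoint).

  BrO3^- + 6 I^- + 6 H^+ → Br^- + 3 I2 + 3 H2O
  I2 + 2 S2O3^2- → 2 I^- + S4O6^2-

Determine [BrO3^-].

n(S2O3^2-) = 0.01417 × 0.08201 = 1.162 × 10^-3 mol
n(I2) = n(S2O3^2-)/2 = 5.810 × 10^-4 mol
From the 1:3 ratio, n(BrO3^-) in the aliquot = 1/3 × 5.810 × 10^-4 = 1.937 × 10^-4 mol
[BrO3^-] = 1.937 × 10^-4 / 0.02015 = 0.009612 mol/L

0.009612 mol/L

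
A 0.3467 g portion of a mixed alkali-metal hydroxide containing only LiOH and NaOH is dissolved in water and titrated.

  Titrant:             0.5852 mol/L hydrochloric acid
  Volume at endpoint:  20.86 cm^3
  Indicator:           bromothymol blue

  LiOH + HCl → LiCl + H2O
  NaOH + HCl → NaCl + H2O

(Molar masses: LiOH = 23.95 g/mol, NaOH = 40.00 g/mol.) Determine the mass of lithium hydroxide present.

0.2113 g

n(HCl) = 0.02086 × 0.5852 = 0.01221 mol
Let x = n(LiOH), y = n(NaOH).
Titrant: 1x + 1y = 0.01221;  mass: 23.95x + 40.00y = 0.3467
Solving, x = 8.822 × 10^-3 mol, y = 3.385 × 10^-3 mol
mass of LiOH = 8.822 × 10^-3 × 23.95 = 0.2113 g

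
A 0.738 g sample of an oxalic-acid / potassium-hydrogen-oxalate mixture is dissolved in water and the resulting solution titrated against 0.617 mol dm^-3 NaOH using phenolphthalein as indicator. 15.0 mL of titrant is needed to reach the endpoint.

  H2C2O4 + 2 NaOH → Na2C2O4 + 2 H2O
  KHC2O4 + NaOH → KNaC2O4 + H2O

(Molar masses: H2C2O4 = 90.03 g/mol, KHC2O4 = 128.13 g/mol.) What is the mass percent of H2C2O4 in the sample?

n(NaOH) = 0.0150 × 0.617 = 9.25 × 10^-3 mol
Let x = n(H2C2O4), y = n(KHC2O4).
Titrant: 2x + 1y = 9.25 × 10^-3;  mass: 90.03x + 128.13y = 0.738
Solving, x = 2.69 × 10^-3 mol, y = 3.87 × 10^-3 mol
mass of H2C2O4 = 2.69 × 10^-3 × 90.03 = 0.243 g
% H2C2O4 = 0.243 / 0.738 × 100 = 32.9 %

32.9 %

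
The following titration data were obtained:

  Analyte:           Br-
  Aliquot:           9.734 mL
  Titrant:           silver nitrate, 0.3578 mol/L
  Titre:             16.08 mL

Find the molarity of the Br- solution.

0.5911 mol/L

Ag^+ + Br^- → AgBr(s)
n(AgNO3) = 0.01608 L × 0.3578 mol/L = 5.753 × 10^-3 mol
n(Br-) = 5.753 × 10^-3 mol (1:1 mole ratio)
[Br-] = 5.753 × 10^-3 mol / 0.009734 L = 0.5911 mol/L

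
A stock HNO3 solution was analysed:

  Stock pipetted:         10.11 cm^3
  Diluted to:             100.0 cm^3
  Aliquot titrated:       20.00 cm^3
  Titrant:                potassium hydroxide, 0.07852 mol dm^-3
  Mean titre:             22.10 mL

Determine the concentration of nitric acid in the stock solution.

HNO3 + KOH → KNO3 + H2O
n(KOH) = 0.02210 × 0.07852 = 1.735 × 10^-3 mol
n(HNO3) in the aliquot = 1.735 × 10^-3 mol (1:1 ratio)
[HNO3]_dilute = 1.735 × 10^-3 / 0.02000 = 0.08676 mol/L
Dilution factor = 100.0 / 10.11 = 9.891
[HNO3]_stock = 0.08676 × 9.891 = 0.8582 mol/L

0.8582 mol/L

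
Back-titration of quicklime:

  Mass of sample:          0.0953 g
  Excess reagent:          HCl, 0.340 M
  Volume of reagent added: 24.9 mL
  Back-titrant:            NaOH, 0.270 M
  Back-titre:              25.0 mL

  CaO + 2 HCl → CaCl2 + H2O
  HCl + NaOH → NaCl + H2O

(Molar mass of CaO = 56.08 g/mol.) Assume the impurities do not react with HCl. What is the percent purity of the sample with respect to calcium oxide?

50.5 %

n(HCl) added = 0.0249 × 0.340 = 8.47 × 10^-3 mol
n(NaOH) used in back-titration = 0.0250 × 0.270 = 6.75 × 10^-3 mol
n(HCl) left over = 6.75 × 10^-3 mol (1:1 ratio)
n(HCl) consumed by analyte = 8.47 × 10^-3 − 6.75 × 10^-3 = 1.72 × 10^-3 mol
From the 1:2 ratio, n(CaO) = 1/2 × 1.72 × 10^-3 = 8.58 × 10^-4 mol
mass of CaO = 8.58 × 10^-4 × 56.08 = 0.0481 g
% CaO = 0.0481 / 0.0953 × 100 = 50.5 %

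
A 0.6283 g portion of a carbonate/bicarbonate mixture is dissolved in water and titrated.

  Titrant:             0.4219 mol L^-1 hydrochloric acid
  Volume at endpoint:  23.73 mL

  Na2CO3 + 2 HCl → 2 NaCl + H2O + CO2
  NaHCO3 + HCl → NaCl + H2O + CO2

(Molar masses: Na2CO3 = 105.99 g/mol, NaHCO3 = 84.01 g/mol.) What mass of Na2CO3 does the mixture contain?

n(HCl) = 0.02373 × 0.4219 = 0.01001 mol
Let x = n(Na2CO3), y = n(NaHCO3).
Titrant: 2x + 1y = 0.01001;  mass: 105.99x + 84.01y = 0.6283
Solving, x = 3.430 × 10^-3 mol, y = 3.151 × 10^-3 mol
mass of Na2CO3 = 3.430 × 10^-3 × 105.99 = 0.3636 g

0.3636 g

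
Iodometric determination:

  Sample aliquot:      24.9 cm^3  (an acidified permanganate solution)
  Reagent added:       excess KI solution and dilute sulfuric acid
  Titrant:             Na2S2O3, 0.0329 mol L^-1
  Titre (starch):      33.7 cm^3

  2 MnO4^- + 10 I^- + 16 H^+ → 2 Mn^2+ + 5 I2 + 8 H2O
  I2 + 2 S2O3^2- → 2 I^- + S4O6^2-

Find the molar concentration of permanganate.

0.00891 mol/L

n(S2O3^2-) = 0.0337 × 0.0329 = 1.11 × 10^-3 mol
n(I2) = n(S2O3^2-)/2 = 5.54 × 10^-4 mol
From the 2:5 ratio, n(MnO4^-) in the aliquot = 2/5 × 5.54 × 10^-4 = 2.22 × 10^-4 mol
[MnO4^-] = 2.22 × 10^-4 / 0.0249 = 0.00891 mol/L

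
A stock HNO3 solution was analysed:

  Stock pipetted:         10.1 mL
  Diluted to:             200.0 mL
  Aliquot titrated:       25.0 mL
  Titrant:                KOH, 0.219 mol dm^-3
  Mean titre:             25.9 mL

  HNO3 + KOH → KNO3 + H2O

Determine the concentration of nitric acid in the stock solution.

n(KOH) = 0.0259 × 0.219 = 5.67 × 10^-3 mol
n(HNO3) in the aliquot = 5.67 × 10^-3 mol (1:1 ratio)
[HNO3]_dilute = 5.67 × 10^-3 / 0.0250 = 0.227 mol/L
Dilution factor = 200.0 / 10.1 = 19.80
[HNO3]_stock = 0.227 × 19.80 = 4.49 mol/L

4.49 mol/L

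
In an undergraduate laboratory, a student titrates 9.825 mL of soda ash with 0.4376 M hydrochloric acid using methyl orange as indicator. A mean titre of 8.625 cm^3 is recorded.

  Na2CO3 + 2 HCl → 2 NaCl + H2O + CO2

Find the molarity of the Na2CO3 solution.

0.1921 M

n(HCl) = 0.008625 L × 0.4376 mol/L = 3.774 × 10^-3 mol
From the 1:2 mole ratio, n(Na2CO3) = 1/2 × 3.774 × 10^-3 = 1.887 × 10^-3 mol
[Na2CO3] = 1.887 × 10^-3 mol / 0.009825 L = 0.1921 mol/L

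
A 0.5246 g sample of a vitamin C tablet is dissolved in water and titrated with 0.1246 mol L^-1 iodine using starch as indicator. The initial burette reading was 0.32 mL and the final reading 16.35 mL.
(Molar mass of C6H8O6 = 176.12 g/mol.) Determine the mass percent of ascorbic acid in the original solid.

C6H8O6 + I2 → C6H6O6 + 2 HI
n(I2) = 0.01603 L × 0.1246 mol/L = 1.997 × 10^-3 mol
n(C6H8O6) = 1.997 × 10^-3 mol (1:1 ratio)
mass of C6H8O6 = 1.997 × 10^-3 × 176.12 g/mol = 0.3518 g
% C6H8O6 = 0.3518 / 0.5246 × 100 = 67.06 %

67.06 %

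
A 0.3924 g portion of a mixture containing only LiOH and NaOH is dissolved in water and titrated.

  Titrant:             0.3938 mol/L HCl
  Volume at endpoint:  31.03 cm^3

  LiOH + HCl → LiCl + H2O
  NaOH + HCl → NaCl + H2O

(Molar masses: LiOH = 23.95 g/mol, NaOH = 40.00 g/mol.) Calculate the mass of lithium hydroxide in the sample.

0.1438 g

n(HCl) = 0.03103 × 0.3938 = 0.01222 mol
Let x = n(LiOH), y = n(NaOH).
Titrant: 1x + 1y = 0.01222;  mass: 23.95x + 40.00y = 0.3924
Solving, x = 6.005 × 10^-3 mol, y = 6.214 × 10^-3 mol
mass of LiOH = 6.005 × 10^-3 × 23.95 = 0.1438 g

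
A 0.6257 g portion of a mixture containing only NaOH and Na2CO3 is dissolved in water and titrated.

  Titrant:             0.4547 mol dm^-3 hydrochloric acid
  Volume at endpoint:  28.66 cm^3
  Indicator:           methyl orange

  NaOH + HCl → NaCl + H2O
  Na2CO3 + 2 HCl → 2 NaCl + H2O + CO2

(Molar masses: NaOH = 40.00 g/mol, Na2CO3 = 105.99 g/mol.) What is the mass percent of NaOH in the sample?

n(HCl) = 0.02866 × 0.4547 = 0.01303 mol
Let x = n(NaOH), y = n(Na2CO3).
Titrant: 1x + 2y = 0.01303;  mass: 40.00x + 105.99y = 0.6257
Solving, x = 4.995 × 10^-3 mol, y = 4.018 × 10^-3 mol
mass of NaOH = 4.995 × 10^-3 × 40.00 = 0.1998 g
% NaOH = 0.1998 / 0.6257 × 100 = 31.93 %

31.93 %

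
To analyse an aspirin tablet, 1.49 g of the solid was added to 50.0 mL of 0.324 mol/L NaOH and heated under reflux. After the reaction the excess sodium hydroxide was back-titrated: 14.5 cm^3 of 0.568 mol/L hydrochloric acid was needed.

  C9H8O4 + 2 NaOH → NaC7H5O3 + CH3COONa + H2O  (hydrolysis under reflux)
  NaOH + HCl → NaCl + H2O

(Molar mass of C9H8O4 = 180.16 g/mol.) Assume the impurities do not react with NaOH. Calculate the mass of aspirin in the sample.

0.717 g

n(NaOH) added = 0.0500 × 0.324 = 0.0162 mol
n(HCl) used in back-titration = 0.0145 × 0.568 = 8.24 × 10^-3 mol
n(NaOH) left over = 8.24 × 10^-3 mol (1:1 ratio)
n(NaOH) consumed by analyte = 0.0162 − 8.24 × 10^-3 = 7.96 × 10^-3 mol
From the 1:2 ratio, n(C9H8O4) = 1/2 × 7.96 × 10^-3 = 3.98 × 10^-3 mol
mass of C9H8O4 = 3.98 × 10^-3 × 180.16 = 0.717 g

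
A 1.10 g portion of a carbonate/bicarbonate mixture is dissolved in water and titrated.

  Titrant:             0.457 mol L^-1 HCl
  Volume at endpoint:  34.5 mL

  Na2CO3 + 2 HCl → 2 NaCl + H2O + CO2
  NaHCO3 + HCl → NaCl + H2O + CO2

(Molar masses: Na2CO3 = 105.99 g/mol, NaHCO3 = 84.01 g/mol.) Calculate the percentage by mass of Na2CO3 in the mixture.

n(HCl) = 0.0345 × 0.457 = 0.0158 mol
Let x = n(Na2CO3), y = n(NaHCO3).
Titrant: 2x + 1y = 0.0158;  mass: 105.99x + 84.01y = 1.10
Solving, x = 3.62 × 10^-3 mol, y = 8.53 × 10^-3 mol
mass of Na2CO3 = 3.62 × 10^-3 × 105.99 = 0.384 g
% Na2CO3 = 0.384 / 1.10 × 100 = 34.9 %

34.9 %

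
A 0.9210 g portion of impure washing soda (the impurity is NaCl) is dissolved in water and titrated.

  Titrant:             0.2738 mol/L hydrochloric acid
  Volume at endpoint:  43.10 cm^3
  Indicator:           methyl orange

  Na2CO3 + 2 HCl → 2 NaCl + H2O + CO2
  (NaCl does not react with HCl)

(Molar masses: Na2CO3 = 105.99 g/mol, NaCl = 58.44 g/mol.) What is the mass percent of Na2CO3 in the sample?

67.90 %

n(HCl) = 0.04310 × 0.2738 = 0.01180 mol
Let x = n(Na2CO3), y = n(NaCl).
Titrant: 2x = 0.01180;  mass: 105.99x + 58.44y = 0.9210
Solving, x = 5.900 × 10^-3 mol, y = 5.058 × 10^-3 mol
mass of Na2CO3 = 5.900 × 10^-3 × 105.99 = 0.6254 g
% Na2CO3 = 0.6254 / 0.9210 × 100 = 67.90 %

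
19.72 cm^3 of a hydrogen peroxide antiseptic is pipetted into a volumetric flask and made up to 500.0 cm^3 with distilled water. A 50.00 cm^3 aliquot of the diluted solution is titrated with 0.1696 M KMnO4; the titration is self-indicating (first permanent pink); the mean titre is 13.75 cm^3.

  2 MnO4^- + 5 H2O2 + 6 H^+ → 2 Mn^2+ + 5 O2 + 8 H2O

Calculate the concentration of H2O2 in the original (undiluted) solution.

2.956 M

n(KMnO4) = 0.01375 × 0.1696 = 2.332 × 10^-3 mol
From the 5:2 ratio, n(H2O2) in the aliquot = 5/2 × 2.332 × 10^-3 = 5.830 × 10^-3 mol
[H2O2]_dilute = 5.830 × 10^-3 / 0.05000 = 0.1166 mol/L
Dilution factor = 500.0 / 19.72 = 25.35
[H2O2]_stock = 0.1166 × 25.35 = 2.956 mol/L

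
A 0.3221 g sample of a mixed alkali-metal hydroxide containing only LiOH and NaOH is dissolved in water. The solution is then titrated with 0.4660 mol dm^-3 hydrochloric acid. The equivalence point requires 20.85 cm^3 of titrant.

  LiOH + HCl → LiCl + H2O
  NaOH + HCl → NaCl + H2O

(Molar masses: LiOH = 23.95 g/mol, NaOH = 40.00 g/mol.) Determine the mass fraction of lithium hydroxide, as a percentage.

30.83 %

n(HCl) = 0.02085 × 0.4660 = 9.716 × 10^-3 mol
Let x = n(LiOH), y = n(NaOH).
Titrant: 1x + 1y = 9.716 × 10^-3;  mass: 23.95x + 40.00y = 0.3221
Solving, x = 4.146 × 10^-3 mol, y = 5.570 × 10^-3 mol
mass of LiOH = 4.146 × 10^-3 × 23.95 = 0.09930 g
% LiOH = 0.09930 / 0.3221 × 100 = 30.83 %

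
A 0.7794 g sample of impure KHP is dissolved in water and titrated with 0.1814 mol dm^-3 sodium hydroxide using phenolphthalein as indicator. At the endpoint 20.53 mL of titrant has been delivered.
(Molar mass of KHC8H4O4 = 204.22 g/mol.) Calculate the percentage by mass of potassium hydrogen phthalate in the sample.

KHC8H4O4 + NaOH → KNaC8H4O4 + H2O
n(NaOH) = 0.02053 L × 0.1814 mol/L = 3.724 × 10^-3 mol
n(KHC8H4O4) = 3.724 × 10^-3 mol (1:1 ratio)
mass of KHC8H4O4 = 3.724 × 10^-3 × 204.22 g/mol = 0.7605 g
% KHC8H4O4 = 0.7605 / 0.7794 × 100 = 97.58 %

97.58 %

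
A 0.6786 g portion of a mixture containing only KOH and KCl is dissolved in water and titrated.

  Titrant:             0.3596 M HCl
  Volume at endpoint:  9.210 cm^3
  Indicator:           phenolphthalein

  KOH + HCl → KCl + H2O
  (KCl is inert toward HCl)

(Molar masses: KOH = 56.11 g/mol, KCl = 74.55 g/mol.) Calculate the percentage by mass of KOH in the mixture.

27.38 %

n(HCl) = 0.009210 × 0.3596 = 3.312 × 10^-3 mol
Let x = n(KOH), y = n(KCl).
Titrant: 1x = 3.312 × 10^-3;  mass: 56.11x + 74.55y = 0.6786
Solving, x = 3.312 × 10^-3 mol, y = 6.610 × 10^-3 mol
mass of KOH = 3.312 × 10^-3 × 56.11 = 0.1858 g
% KOH = 0.1858 / 0.6786 × 100 = 27.38 %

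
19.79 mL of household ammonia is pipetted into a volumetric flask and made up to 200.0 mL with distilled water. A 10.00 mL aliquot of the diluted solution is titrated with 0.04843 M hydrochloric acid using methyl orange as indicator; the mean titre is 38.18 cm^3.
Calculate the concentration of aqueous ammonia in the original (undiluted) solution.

1.869 M

NH3 + HCl → NH4Cl
n(HCl) = 0.03818 × 0.04843 = 1.849 × 10^-3 mol
n(NH3) in the aliquot = 1.849 × 10^-3 mol (1:1 ratio)
[NH3]_dilute = 1.849 × 10^-3 / 0.01000 = 0.1849 mol/L
Dilution factor = 200.0 / 19.79 = 10.11
[NH3]_stock = 0.1849 × 10.11 = 1.869 mol/L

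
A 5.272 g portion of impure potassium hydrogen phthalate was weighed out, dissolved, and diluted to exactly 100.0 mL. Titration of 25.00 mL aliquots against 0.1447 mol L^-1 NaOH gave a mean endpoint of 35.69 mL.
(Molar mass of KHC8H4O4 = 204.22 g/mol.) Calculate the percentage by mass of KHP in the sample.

KHC8H4O4 + NaOH → KNaC8H4O4 + H2O
n(NaOH) per titration = 0.03569 × 0.1447 = 5.164 × 10^-3 mol
n(KHC8H4O4) in each aliquot = 5.164 × 10^-3 mol (1:1 ratio)
n(KHC8H4O4) in the whole flask = 5.164 × 10^-3 × 100.0/25.00 = 0.02066 mol
mass of KHC8H4O4 = 0.02066 × 204.22 = 4.219 g
% KHC8H4O4 = 4.219 / 5.272 × 100 = 80.02 %

80.02 %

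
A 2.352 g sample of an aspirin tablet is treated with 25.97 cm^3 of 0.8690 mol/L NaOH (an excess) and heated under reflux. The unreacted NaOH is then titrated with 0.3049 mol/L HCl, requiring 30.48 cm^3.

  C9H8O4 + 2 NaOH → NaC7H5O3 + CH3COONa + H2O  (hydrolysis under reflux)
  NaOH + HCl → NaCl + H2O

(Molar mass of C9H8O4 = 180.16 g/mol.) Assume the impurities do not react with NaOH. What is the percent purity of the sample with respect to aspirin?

n(NaOH) added = 0.02597 × 0.8690 = 0.02257 mol
n(HCl) used in back-titration = 0.03048 × 0.3049 = 9.293 × 10^-3 mol
n(NaOH) left over = 9.293 × 10^-3 mol (1:1 ratio)
n(NaOH) consumed by analyte = 0.02257 − 9.293 × 10^-3 = 0.01327 mol
From the 1:2 ratio, n(C9H8O4) = 1/2 × 0.01327 = 6.637 × 10^-3 mol
mass of C9H8O4 = 6.637 × 10^-3 × 180.16 = 1.196 g
% C9H8O4 = 1.196 / 2.352 × 100 = 50.84 %

50.84 %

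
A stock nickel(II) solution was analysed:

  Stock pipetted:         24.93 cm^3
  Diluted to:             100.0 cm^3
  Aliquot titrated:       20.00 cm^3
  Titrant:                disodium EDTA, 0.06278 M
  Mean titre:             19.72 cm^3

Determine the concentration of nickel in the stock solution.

0.2483 M

Ni^2+ + EDTA^4- → [Ni(EDTA)]^2-
n(EDTA) = 0.01972 × 0.06278 = 1.238 × 10^-3 mol
n(Ni2+) in the aliquot = 1.238 × 10^-3 mol (1:1 ratio)
[Ni2+]_dilute = 1.238 × 10^-3 / 0.02000 = 0.06190 mol/L
Dilution factor = 100.0 / 24.93 = 4.011
[Ni2+]_stock = 0.06190 × 4.011 = 0.2483 mol/L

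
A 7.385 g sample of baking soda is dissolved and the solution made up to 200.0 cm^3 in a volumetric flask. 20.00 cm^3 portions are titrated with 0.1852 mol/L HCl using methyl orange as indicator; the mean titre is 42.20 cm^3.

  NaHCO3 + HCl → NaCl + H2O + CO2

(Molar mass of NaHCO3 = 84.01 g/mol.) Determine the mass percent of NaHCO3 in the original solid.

88.91 %

n(HCl) per titration = 0.04220 × 0.1852 = 7.815 × 10^-3 mol
n(NaHCO3) in each aliquot = 7.815 × 10^-3 mol (1:1 ratio)
n(NaHCO3) in the whole flask = 7.815 × 10^-3 × 200.0/20.00 = 0.07815 mol
mass of NaHCO3 = 0.07815 × 84.01 = 6.566 g
% NaHCO3 = 6.566 / 7.385 × 100 = 88.91 %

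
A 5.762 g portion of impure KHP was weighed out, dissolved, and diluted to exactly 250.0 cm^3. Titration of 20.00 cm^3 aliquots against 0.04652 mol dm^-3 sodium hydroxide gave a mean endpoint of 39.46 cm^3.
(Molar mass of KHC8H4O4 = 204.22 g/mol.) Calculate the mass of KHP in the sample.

4.686 g

KHC8H4O4 + NaOH → KNaC8H4O4 + H2O
n(NaOH) per titration = 0.03946 × 0.04652 = 1.836 × 10^-3 mol
n(KHC8H4O4) in each aliquot = 1.836 × 10^-3 mol (1:1 ratio)
n(KHC8H4O4) in the whole flask = 1.836 × 10^-3 × 250.0/20.00 = 0.02295 mol
mass of KHC8H4O4 = 0.02295 × 204.22 = 4.686 g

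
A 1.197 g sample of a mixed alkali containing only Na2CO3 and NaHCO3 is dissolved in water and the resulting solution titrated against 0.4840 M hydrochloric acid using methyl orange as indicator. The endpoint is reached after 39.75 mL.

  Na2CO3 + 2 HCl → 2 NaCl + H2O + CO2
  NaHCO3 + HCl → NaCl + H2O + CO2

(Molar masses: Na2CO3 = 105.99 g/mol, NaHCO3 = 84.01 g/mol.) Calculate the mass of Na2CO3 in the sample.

0.7164 g

n(HCl) = 0.03975 × 0.4840 = 0.01924 mol
Let x = n(Na2CO3), y = n(NaHCO3).
Titrant: 2x + 1y = 0.01924;  mass: 105.99x + 84.01y = 1.197
Solving, x = 6.759 × 10^-3 mol, y = 5.721 × 10^-3 mol
mass of Na2CO3 = 6.759 × 10^-3 × 105.99 = 0.7164 g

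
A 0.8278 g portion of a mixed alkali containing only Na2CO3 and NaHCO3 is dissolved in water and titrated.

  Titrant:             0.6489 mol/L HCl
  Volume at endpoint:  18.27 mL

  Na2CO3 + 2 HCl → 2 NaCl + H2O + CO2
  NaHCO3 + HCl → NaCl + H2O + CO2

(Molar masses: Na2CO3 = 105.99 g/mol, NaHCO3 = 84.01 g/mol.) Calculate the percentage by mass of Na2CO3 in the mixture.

34.71 %

n(HCl) = 0.01827 × 0.6489 = 0.01186 mol
Let x = n(Na2CO3), y = n(NaHCO3).
Titrant: 2x + 1y = 0.01186;  mass: 105.99x + 84.01y = 0.8278
Solving, x = 2.711 × 10^-3 mol, y = 6.433 × 10^-3 mol
mass of Na2CO3 = 2.711 × 10^-3 × 105.99 = 0.2874 g
% Na2CO3 = 0.2874 / 0.8278 × 100 = 34.71 %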